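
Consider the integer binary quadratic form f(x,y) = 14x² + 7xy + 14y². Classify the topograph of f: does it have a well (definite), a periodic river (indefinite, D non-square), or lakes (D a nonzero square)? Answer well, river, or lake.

D = b²−4ac = 7² − 4·14·14 = -735
D < 0 ⇒ definite ⇒ every region one sign ⇒ single well

well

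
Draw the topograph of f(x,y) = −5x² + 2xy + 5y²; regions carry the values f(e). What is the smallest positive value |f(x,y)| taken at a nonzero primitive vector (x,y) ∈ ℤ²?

river: ρ → (5,8,-2)
river: ρ → (-2,8,5)
river: ρ → (5,2,-5)
river: ρ → (-5,8,2)
river: ρ → (2,8,-5)
river: ρ → (-5,2,5)
closes: descent 0, river 6
min |a| on river = 2

2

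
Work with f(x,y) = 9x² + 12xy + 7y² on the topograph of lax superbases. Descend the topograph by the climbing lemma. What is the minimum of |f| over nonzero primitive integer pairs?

translate: b→-6 (≡12 mod 18), so (9,12,7)→(9,-6,4)
flip: (9,-6,4)→(4,6,9)
translate: b→-2 (≡6 mod 8), so (4,6,9)→(4,-2,7)
reduced (well bottom): (4,-2,7) with a≤c, −a<b≤a
well minimum = a = 4

4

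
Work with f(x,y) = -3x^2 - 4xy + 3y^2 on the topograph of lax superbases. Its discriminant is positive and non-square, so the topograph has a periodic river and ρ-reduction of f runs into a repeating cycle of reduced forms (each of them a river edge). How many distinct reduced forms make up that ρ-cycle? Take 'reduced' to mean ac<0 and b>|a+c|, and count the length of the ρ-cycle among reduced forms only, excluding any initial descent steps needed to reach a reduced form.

D = 52, ⌊√D⌋ = 7
descent: ρ → (3,4,-3)  [lands on river]
river: ρ → (-3,2,4)
river: ρ → (4,6,-1)
river: ρ → (-1,6,4)
river: ρ → (4,2,-3)
river: ρ → (-3,4,3)
river: ρ → (3,2,-4)
river: ρ → (-4,6,1)
river: ρ → (1,6,-4)
river: ρ → (-4,2,3)
ρ-cycle length = 10 (tail of 1 descent step not counted)

10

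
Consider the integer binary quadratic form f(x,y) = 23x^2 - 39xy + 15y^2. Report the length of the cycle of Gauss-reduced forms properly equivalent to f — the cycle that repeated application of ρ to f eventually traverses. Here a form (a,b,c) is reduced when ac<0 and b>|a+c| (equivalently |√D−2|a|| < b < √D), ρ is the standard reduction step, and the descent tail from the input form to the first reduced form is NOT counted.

D = 141, ⌊√D⌋ = 11
descent: ρ → (15,9,-1)
descent: ρ → (-1,11,5)  [lands on river]
river: ρ → (5,9,-3)
river: ρ → (-3,9,5)
river: ρ → (5,11,-1)
ρ-cycle length = 4 (tail of 2 descent steps not counted)

4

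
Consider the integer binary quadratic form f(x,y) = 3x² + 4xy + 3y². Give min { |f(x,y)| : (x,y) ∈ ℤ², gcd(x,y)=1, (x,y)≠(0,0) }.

translate: b→-2 (≡4 mod 6), so (3,4,3)→(3,-2,2)
flip: (3,-2,2)→(2,2,3)
reduced (well bottom): (2,2,3) with a≤c, −a<b≤a
well minimum = a = 2

2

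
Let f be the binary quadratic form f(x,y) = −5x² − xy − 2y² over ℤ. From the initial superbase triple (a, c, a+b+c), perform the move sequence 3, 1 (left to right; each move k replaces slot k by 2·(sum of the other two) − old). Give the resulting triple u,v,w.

start (-5,-2,-8) = (f(1,0),f(0,1),f(1,1))
replace slot 3: 2·((-5)+(-2)) − (-8) = -6 → (-5,-2,-6)
replace slot 1: 2·((-2)+(-6)) − (-5) = -11 → (-11,-2,-6)

-11,-2,-6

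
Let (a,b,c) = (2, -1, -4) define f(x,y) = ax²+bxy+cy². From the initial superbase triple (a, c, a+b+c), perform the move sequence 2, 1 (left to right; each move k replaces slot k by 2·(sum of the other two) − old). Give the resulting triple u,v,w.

start (2,-4,-3) = (f(1,0),f(0,1),f(1,1))
replace slot 2: 2·(2+(-3)) − (-4) = 2 → (2,2,-3)
replace slot 1: 2·(2+(-3)) − 2 = -4 → (-4,2,-3)

-4,2,-3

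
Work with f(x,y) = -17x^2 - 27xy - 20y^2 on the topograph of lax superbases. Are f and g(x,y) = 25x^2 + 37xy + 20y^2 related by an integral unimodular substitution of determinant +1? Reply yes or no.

D₁ = -631, D₂ = -631
f is negative-definite; reduce −f:
−f: translate: b→-7 (≡27 mod 34), so (17,27,20)→(17,-7,10)
−f: flip: (17,-7,10)→(10,7,17)
−f: reduced (well bottom): (10,7,17) with a≤c, −a<b≤a
flip sign back: reduced form of f is (-10,-7,-17)
g: translate: b→-13 (≡37 mod 50), so (25,37,20)→(25,-13,8)
g: flip: (25,-13,8)→(8,13,25)
g: translate: b→-3 (≡13 mod 16), so (8,13,25)→(8,-3,20)
g: reduced (well bottom): (8,-3,20) with a≤c, −a<b≤a
reduced forms (-10, -7, -17) vs (8, -3, 20) ⇒ inequivalent

no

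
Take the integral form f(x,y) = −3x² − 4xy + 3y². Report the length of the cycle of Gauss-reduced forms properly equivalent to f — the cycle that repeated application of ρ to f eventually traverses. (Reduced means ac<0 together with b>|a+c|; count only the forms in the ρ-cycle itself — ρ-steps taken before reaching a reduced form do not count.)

D = 52, ⌊√D⌋ = 7
descent: ρ → (3,4,-3)  [lands on river]
river: ρ → (-3,2,4)
river: ρ → (4,6,-1)
river: ρ → (-1,6,4)
river: ρ → (4,2,-3)
river: ρ → (-3,4,3)
river: ρ → (3,2,-4)
river: ρ → (-4,6,1)
river: ρ → (1,6,-4)
river: ρ → (-4,2,3)
ρ-cycle length = 10 (tail of 1 descent step not counted)

10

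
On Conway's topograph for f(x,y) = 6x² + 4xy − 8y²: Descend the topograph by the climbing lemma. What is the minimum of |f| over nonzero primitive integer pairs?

river: ρ → (-8,12,2)
river: ρ → (2,12,-8)
river: ρ → (-8,4,6)
river: ρ → (6,8,-6)
river: ρ → (-6,4,8)
river: ρ → (8,12,-2)
river: ρ → (-2,12,8)
river: ρ → (8,4,-6)
river: ρ → (-6,8,6)
river: ρ → (6,4,-8)
closes: descent 0, river 10
min |a| on river = 2

2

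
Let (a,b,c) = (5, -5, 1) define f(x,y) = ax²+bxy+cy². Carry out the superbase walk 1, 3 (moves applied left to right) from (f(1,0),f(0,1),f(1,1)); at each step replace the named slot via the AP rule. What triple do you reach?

start (5,1,1) = (f(1,0),f(0,1),f(1,1))
replace slot 1: 2·(1+1) − 5 = -1 → (-1,1,1)
replace slot 3: 2·((-1)+1) − 1 = -1 → (-1,1,-1)

-1,1,-1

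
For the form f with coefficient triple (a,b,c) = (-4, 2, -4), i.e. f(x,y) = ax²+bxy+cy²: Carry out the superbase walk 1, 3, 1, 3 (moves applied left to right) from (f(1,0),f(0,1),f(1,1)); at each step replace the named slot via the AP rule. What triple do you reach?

start (-4,-4,-6) = (f(1,0),f(0,1),f(1,1))
replace slot 1: 2·((-4)+(-6)) − (-4) = -16 → (-16,-4,-6)
replace slot 3: 2·((-16)+(-4)) − (-6) = -34 → (-16,-4,-34)
replace slot 1: 2·((-4)+(-34)) − (-16) = -60 → (-60,-4,-34)
replace slot 3: 2·((-60)+(-4)) − (-34) = -94 → (-60,-4,-94)

-60,-4,-94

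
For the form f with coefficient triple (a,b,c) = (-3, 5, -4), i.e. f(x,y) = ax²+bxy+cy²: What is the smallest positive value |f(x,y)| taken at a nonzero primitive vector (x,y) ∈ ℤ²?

translate: b→1 (≡-5 mod 6), so (3,-5,4)→(3,1,2)
flip: (3,1,2)→(2,-1,3)
reduced (well bottom): (2,-1,3) with a≤c, −a<b≤a
well minimum |f| = |-2| = 2 (negative-definite)

2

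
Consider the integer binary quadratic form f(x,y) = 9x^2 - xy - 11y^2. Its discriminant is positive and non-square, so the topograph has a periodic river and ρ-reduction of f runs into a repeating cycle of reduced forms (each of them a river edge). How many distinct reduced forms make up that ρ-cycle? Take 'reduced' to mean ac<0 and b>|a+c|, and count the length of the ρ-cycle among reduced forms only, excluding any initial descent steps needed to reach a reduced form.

D = 397, ⌊√D⌋ = 19
descent: ρ → (-11,1,9)
descent: ρ → (9,17,-3)  [lands on river]
river: ρ → (-3,19,3)
river: ρ → (3,17,-9)
river: ρ → (-9,19,1)
river: ρ → (1,19,-9)
river: ρ → (-9,17,3)
river: ρ → (3,19,-3)
river: ρ → (-3,17,9)
river: ρ → (9,19,-1)
river: ρ → (-1,19,9)
ρ-cycle length = 10 (tail of 2 descent steps not counted)

10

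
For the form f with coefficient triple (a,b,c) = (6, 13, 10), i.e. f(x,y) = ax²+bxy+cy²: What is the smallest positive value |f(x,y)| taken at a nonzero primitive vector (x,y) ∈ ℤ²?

translate: b→1 (≡13 mod 12), so (6,13,10)→(6,1,3)
flip: (6,1,3)→(3,-1,6)
reduced (well bottom): (3,-1,6) with a≤c, −a<b≤a
well minimum = a = 3

3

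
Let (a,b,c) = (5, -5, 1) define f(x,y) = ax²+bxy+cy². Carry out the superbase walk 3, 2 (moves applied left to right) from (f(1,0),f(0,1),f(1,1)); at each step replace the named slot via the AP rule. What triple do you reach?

start (5,1,1) = (f(1,0),f(0,1),f(1,1))
replace slot 3: 2·(5+1) − 1 = 11 → (5,1,11)
replace slot 2: 2·(5+11) − 1 = 31 → (5,31,11)

5,31,11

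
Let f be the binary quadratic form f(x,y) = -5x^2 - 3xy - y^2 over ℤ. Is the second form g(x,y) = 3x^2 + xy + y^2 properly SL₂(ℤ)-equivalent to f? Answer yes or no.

D₁ = -11, D₂ = -11
f is negative-definite; reduce −f:
−f: flip: (5,3,1)→(1,-3,5)
−f: translate: b→1 (≡-3 mod 2), so (1,-3,5)→(1,1,3)
−f: reduced (well bottom): (1,1,3) with a≤c, −a<b≤a
flip sign back: reduced form of f is (-1,-1,-3)
g: flip: (3,1,1)→(1,-1,3)
g: translate: b→1 (≡-1 mod 2), so (1,-1,3)→(1,1,3)
g: reduced (well bottom): (1,1,3) with a≤c, −a<b≤a
reduced forms (-1, -1, -3) vs (1, 1, 3) ⇒ inequivalent

no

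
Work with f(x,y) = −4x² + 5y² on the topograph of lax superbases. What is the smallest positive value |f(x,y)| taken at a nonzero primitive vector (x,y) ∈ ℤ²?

descent: ρ → (5,0,-4)
descent: ρ → (-4,8,1)  [lands on river]
river: ρ → (1,8,-4)
closes: descent 2, river 2
min |a| on river = 1

1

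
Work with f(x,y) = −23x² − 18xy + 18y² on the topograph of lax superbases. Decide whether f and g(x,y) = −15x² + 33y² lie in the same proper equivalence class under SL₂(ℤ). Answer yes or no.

D₁ = 1980, D₂ = 1980
river cycle of f (length 8): (18, 18, -23), (-23, 28, 13), (13, 24, -27), (-27, 30, 10), (10, 30, -27), (-27, 24, 13), (13, 28, -23), (-23, 18, 18)
river cycle of g (length 4): (-15, 30, 18), (18, 42, -3), (-3, 42, 18), (18, 30, -15)
cycles differ ⇒ inequivalent

no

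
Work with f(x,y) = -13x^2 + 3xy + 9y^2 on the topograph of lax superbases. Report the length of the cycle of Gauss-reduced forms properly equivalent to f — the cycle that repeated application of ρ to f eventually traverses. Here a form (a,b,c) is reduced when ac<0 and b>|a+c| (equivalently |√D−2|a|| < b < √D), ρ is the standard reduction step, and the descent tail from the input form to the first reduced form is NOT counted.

D = 477, ⌊√D⌋ = 21
descent: ρ → (9,15,-7)  [lands on river]
river: ρ → (-7,13,11)
river: ρ → (11,9,-9)
river: ρ → (-9,9,11)
river: ρ → (11,13,-7)
river: ρ → (-7,15,9)
river: ρ → (9,21,-1)
river: ρ → (-1,21,9)
ρ-cycle length = 8 (tail of 1 descent step not counted)

8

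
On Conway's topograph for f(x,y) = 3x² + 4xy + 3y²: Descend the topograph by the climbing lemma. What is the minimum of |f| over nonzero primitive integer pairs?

translate: b→-2 (≡4 mod 6), so (3,4,3)→(3,-2,2)
flip: (3,-2,2)→(2,2,3)
reduced (well bottom): (2,2,3) with a≤c, −a<b≤a
well minimum = a = 2

2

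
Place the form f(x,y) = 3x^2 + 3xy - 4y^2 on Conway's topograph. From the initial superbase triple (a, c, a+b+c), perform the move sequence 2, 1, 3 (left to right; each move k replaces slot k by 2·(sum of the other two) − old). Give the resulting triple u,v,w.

start (3,-4,2) = (f(1,0),f(0,1),f(1,1))
replace slot 2: 2·(3+2) − (-4) = 14 → (3,14,2)
replace slot 1: 2·(14+2) − 3 = 29 → (29,14,2)
replace slot 3: 2·(29+14) − 2 = 84 → (29,14,84)

29,14,84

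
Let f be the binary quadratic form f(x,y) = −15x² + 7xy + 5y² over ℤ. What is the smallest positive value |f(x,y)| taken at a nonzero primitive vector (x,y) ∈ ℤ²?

descent: ρ → (5,13,-9)  [lands on river]
river: ρ → (-9,5,9)
river: ρ → (9,13,-5)
river: ρ → (-5,17,3)
river: ρ → (3,13,-15)
river: ρ → (-15,17,1)
river: ρ → (1,17,-15)
river: ρ → (-15,13,3)
river: ρ → (3,17,-5)
river: ρ → (-5,13,9)
river: ρ → (9,5,-9)
river: ρ → (-9,13,5)
river: ρ → (5,17,-3)
river: ρ → (-3,13,15)
river: ρ → (15,17,-1)
river: ρ → (-1,17,15)
river: ρ → (15,13,-3)
river: ρ → (-3,17,5)
closes: descent 1, river 18
min |a| on river = 1

1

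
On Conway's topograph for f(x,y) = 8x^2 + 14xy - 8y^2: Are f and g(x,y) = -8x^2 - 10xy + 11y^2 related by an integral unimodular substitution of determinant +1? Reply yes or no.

D₁ = 452, D₂ = 452
river cycle of f (length 14): (-8, 18, 4), (4, 14, -16), (-16, 18, 2), (2, 18, -16), (-16, 14, 4), (4, 18, -8), (-8, 14, 8), (8, 18, -4), (-4, 14, 16), (16, 18, -2), … (4 more)
river cycle of g (length 18): (11, 10, -8), (-8, 6, 13), (13, 20, -1), (-1, 20, 13), (13, 6, -8), (-8, 10, 11), (11, 12, -7), (-7, 16, 7), (7, 12, -11), (-11, 10, 8), … (8 more)
cycles differ ⇒ inequivalent

no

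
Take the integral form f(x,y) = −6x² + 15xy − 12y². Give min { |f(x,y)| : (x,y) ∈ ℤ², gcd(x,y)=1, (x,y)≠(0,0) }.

translate: b→-3 (≡-15 mod 12), so (6,-15,12)→(6,-3,3)
flip: (6,-3,3)→(3,3,6)
reduced (well bottom): (3,3,6) with a≤c, −a<b≤a
well minimum |f| = |-3| = 3 (negative-definite)

3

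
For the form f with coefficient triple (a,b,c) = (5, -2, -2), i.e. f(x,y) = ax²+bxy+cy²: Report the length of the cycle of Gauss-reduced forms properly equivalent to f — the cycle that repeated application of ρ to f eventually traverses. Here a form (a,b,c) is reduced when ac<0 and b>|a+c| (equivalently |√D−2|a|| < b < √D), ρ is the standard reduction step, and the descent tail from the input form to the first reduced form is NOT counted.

D = 44, ⌊√D⌋ = 6
descent: ρ → (-2,6,1)  [lands on river]
river: ρ → (1,6,-2)
ρ-cycle length = 2 (tail of 1 descent step not counted)

2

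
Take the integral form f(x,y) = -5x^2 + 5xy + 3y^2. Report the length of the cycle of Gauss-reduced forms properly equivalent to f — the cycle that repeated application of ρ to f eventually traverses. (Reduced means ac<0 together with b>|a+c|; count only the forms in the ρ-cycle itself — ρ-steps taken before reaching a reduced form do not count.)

D = 85, ⌊√D⌋ = 9
river: ρ → (3,7,-3)
river: ρ → (-3,5,5)
river: ρ → (5,5,-3)
river: ρ → (-3,7,3)
river: ρ → (3,5,-5)
river: ρ → (-5,5,3)
ρ-cycle length = 6 (tail of 0 descent steps not counted)

6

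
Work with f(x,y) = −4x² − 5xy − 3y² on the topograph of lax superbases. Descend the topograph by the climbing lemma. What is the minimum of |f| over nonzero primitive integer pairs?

translate: b→-3 (≡5 mod 8), so (4,5,3)→(4,-3,2)
flip: (4,-3,2)→(2,3,4)
translate: b→-1 (≡3 mod 4), so (2,3,4)→(2,-1,3)
reduced (well bottom): (2,-1,3) with a≤c, −a<b≤a
well minimum |f| = |-2| = 2 (negative-definite)

2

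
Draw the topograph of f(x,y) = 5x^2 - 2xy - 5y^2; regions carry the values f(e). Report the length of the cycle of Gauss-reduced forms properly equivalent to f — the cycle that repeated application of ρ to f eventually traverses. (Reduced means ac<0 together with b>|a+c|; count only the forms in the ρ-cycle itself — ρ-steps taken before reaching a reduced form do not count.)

D = 104, ⌊√D⌋ = 10
descent: ρ → (-5,2,5)  [lands on river]
river: ρ → (5,8,-2)
river: ρ → (-2,8,5)
river: ρ → (5,2,-5)
river: ρ → (-5,8,2)
river: ρ → (2,8,-5)
ρ-cycle length = 6 (tail of 1 descent step not counted)

6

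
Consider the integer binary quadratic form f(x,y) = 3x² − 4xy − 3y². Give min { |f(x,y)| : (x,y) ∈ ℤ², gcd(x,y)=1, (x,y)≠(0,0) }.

descent: ρ → (-3,4,3)  [lands on river]
river: ρ → (3,2,-4)
river: ρ → (-4,6,1)
river: ρ → (1,6,-4)
river: ρ → (-4,2,3)
river: ρ → (3,4,-3)
river: ρ → (-3,2,4)
river: ρ → (4,6,-1)
river: ρ → (-1,6,4)
river: ρ → (4,2,-3)
closes: descent 1, river 10
min |a| on river = 1

1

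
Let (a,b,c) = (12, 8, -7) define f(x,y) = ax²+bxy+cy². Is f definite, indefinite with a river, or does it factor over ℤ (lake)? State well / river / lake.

D = b²−4ac = 8² − 4·12·(-7) = 400
D = 20² is a perfect square ⇒ form factors over ℤ ⇒ lakes

lake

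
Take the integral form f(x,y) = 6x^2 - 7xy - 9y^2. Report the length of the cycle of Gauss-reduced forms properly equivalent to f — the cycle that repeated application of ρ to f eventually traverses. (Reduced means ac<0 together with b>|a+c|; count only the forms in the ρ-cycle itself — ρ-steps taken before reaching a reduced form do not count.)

D = 265, ⌊√D⌋ = 16
descent: ρ → (-9,7,6)  [lands on river]
river: ρ → (6,5,-10)
river: ρ → (-10,15,1)
river: ρ → (1,15,-10)
river: ρ → (-10,5,6)
river: ρ → (6,7,-9)
river: ρ → (-9,11,4)
river: ρ → (4,13,-6)
river: ρ → (-6,11,6)
river: ρ → (6,13,-4)
river: ρ → (-4,11,9)
river: ρ → (9,7,-6)
river: ρ → (-6,5,10)
river: ρ → (10,15,-1)
river: ρ → (-1,15,10)
river: ρ → (10,5,-6)
river: ρ → (-6,7,9)
river: ρ → (9,11,-4)
river: ρ → (-4,13,6)
river: ρ → (6,11,-6)
river: ρ → (-6,13,4)
river: ρ → (4,11,-9)
ρ-cycle length = 22 (tail of 1 descent step not counted)

22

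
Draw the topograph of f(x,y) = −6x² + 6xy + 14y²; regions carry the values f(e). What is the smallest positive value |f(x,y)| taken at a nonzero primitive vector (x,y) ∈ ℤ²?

descent: ρ → (14,-6,-6)
descent: ρ → (-6,18,2)  [lands on river]
river: ρ → (2,18,-6)
closes: descent 2, river 2
min |a| on river = 2

2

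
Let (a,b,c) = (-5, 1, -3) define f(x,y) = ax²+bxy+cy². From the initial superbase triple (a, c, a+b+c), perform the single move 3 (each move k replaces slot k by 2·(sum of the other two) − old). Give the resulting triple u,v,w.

start (-5,-3,-7) = (f(1,0),f(0,1),f(1,1))
replace slot 3: 2·((-5)+(-3)) − (-7) = -9 → (-5,-3,-9)

-5,-3,-9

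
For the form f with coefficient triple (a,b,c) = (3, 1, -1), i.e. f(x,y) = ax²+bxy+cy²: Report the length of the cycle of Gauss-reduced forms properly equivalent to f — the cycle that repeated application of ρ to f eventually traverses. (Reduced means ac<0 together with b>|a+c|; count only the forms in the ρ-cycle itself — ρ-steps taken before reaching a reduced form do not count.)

D = 13, ⌊√D⌋ = 3
descent: ρ → (-1,3,1)  [lands on river]
river: ρ → (1,3,-1)
ρ-cycle length = 2 (tail of 1 descent step not counted)

2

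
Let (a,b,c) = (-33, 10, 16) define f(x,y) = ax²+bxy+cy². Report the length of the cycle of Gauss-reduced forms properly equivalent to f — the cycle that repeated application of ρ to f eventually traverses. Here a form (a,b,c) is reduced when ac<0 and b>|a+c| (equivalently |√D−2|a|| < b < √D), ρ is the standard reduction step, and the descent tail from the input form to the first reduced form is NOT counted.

D = 2212, ⌊√D⌋ = 47
descent: ρ → (16,22,-27)  [lands on river]
river: ρ → (-27,32,11)
river: ρ → (11,34,-24)
river: ρ → (-24,14,21)
river: ρ → (21,28,-17)
river: ρ → (-17,40,9)
river: ρ → (9,32,-33)
river: ρ → (-33,34,8)
river: ρ → (8,46,-3)
river: ρ → (-3,44,23)
river: ρ → (23,2,-24)
river: ρ → (-24,46,1)
river: ρ → (1,46,-24)
river: ρ → (-24,2,23)
river: ρ → (23,44,-3)
river: ρ → (-3,46,8)
river: ρ → (8,34,-33)
river: ρ → (-33,32,9)
river: ρ → (9,40,-17)
river: ρ → (-17,28,21)
river: ρ → (21,14,-24)
river: ρ → (-24,34,11)
river: ρ → (11,32,-27)
river: ρ → (-27,22,16)
river: ρ → (16,42,-7)
river: ρ → (-7,42,16)
ρ-cycle length = 26 (tail of 1 descent step not counted)

26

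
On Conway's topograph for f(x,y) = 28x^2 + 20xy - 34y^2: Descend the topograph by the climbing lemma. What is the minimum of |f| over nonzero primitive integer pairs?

river: ρ → (-34,48,14)
river: ρ → (14,64,-2)
river: ρ → (-2,64,14)
river: ρ → (14,48,-34)
river: ρ → (-34,20,28)
river: ρ → (28,36,-26)
river: ρ → (-26,16,38)
river: ρ → (38,60,-4)
river: ρ → (-4,60,38)
river: ρ → (38,16,-26)
river: ρ → (-26,36,28)
river: ρ → (28,20,-34)
closes: descent 0, river 12
min |a| on river = 2

2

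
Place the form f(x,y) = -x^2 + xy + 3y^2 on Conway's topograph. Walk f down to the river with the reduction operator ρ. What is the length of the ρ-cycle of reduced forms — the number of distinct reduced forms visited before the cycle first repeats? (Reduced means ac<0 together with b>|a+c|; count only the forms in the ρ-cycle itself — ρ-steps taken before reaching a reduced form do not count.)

D = 13, ⌊√D⌋ = 3
descent: ρ → (3,-1,-1)
descent: ρ → (-1,3,1)  [lands on river]
river: ρ → (1,3,-1)
ρ-cycle length = 2 (tail of 2 descent steps not counted)

2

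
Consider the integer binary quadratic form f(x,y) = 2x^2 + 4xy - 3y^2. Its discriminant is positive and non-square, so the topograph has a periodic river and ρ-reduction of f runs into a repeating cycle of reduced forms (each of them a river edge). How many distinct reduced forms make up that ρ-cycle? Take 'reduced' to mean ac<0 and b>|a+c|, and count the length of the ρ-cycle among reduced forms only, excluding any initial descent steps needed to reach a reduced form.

D = 40, ⌊√D⌋ = 6
river: ρ → (-3,2,3)
river: ρ → (3,4,-2)
river: ρ → (-2,4,3)
river: ρ → (3,2,-3)
river: ρ → (-3,4,2)
river: ρ → (2,4,-3)
ρ-cycle length = 6 (tail of 0 descent steps not counted)

6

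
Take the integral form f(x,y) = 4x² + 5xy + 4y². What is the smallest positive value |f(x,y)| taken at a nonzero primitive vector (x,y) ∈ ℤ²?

translate: b→-3 (≡5 mod 8), so (4,5,4)→(4,-3,3)
flip: (4,-3,3)→(3,3,4)
reduced (well bottom): (3,3,4) with a≤c, −a<b≤a
well minimum = a = 3

3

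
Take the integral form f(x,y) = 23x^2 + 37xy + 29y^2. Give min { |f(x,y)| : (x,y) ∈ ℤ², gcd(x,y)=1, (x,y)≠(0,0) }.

translate: b→-9 (≡37 mod 46), so (23,37,29)→(23,-9,15)
flip: (23,-9,15)→(15,9,23)
reduced (well bottom): (15,9,23) with a≤c, −a<b≤a
well minimum = a = 15

15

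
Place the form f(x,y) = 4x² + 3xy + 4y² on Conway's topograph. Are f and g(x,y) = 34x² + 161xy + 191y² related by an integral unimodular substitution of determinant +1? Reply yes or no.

D₁ = -55, D₂ = -55
f: reduced (well bottom): (4,3,4) with a≤c, −a<b≤a
g: translate: b→25 (≡161 mod 68), so (34,161,191)→(34,25,5)
g: flip: (34,25,5)→(5,-25,34)
g: translate: b→5 (≡-25 mod 10), so (5,-25,34)→(5,5,4)
g: flip: (5,5,4)→(4,-5,5)
g: translate: b→3 (≡-5 mod 8), so (4,-5,5)→(4,3,4)
g: reduced (well bottom): (4,3,4) with a≤c, −a<b≤a
reduced forms (4, 3, 4) vs (4, 3, 4) ⇒ equivalent

yes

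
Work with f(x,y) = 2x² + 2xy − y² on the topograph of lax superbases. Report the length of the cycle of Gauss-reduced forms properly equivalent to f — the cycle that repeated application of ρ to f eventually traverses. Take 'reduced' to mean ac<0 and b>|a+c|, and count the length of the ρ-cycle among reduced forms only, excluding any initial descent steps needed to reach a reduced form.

D = 12, ⌊√D⌋ = 3
river: ρ → (-1,2,2)
river: ρ → (2,2,-1)
ρ-cycle length = 2 (tail of 0 descent steps not counted)

2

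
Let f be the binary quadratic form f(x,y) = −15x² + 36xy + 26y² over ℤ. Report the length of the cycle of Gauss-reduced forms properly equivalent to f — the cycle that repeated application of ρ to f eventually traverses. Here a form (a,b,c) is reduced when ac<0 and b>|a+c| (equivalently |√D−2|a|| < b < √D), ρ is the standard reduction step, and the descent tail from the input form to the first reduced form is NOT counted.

D = 2856, ⌊√D⌋ = 53
river: ρ → (26,16,-25)
river: ρ → (-25,34,17)
river: ρ → (17,34,-25)
river: ρ → (-25,16,26)
river: ρ → (26,36,-15)
river: ρ → (-15,24,38)
river: ρ → (38,52,-1)
river: ρ → (-1,52,38)
river: ρ → (38,24,-15)
river: ρ → (-15,36,26)
ρ-cycle length = 10 (tail of 0 descent steps not counted)

10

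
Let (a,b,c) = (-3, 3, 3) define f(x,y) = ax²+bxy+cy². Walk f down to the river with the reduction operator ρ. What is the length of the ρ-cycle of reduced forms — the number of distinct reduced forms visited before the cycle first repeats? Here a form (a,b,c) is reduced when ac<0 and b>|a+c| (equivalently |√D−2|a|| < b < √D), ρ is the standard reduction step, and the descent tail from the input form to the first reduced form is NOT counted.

D = 45, ⌊√D⌋ = 6
river: ρ → (3,3,-3)
river: ρ → (-3,3,3)
ρ-cycle length = 2 (tail of 0 descent steps not counted)

2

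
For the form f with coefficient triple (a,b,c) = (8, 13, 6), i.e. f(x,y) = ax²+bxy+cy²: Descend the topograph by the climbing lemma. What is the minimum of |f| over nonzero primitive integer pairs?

translate: b→-3 (≡13 mod 16), so (8,13,6)→(8,-3,1)
flip: (8,-3,1)→(1,3,8)
translate: b→1 (≡3 mod 2), so (1,3,8)→(1,1,6)
reduced (well bottom): (1,1,6) with a≤c, −a<b≤a
well minimum = a = 1

1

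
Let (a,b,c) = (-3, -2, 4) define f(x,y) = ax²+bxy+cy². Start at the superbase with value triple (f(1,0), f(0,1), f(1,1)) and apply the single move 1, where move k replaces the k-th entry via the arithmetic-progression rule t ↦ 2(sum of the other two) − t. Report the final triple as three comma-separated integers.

start (-3,4,-1) = (f(1,0),f(0,1),f(1,1))
replace slot 1: 2·(4+(-1)) − (-3) = 9 → (9,4,-1)

9,4,-1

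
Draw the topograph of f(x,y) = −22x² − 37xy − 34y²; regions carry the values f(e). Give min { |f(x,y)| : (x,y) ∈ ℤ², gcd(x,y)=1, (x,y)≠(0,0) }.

translate: b→-7 (≡37 mod 44), so (22,37,34)→(22,-7,19)
flip: (22,-7,19)→(19,7,22)
reduced (well bottom): (19,7,22) with a≤c, −a<b≤a
well minimum |f| = |-19| = 19 (negative-definite)

19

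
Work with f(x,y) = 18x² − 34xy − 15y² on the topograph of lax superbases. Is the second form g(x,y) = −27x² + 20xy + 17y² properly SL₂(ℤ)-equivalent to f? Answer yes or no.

D₁ = 2236, D₂ = 2236
river cycle of f (length 16): (-15, 34, 18), (18, 38, -11), (-11, 28, 33), (33, 38, -6), (-6, 46, 5), (5, 44, -15), (-15, 46, 2), (2, 46, -15), (-15, 44, 5), (5, 46, -6), … (6 more)
river cycle of g (length 20): (17, 14, -30), (-30, 46, 1), (1, 46, -30), (-30, 14, 17), (17, 20, -27), (-27, 34, 10), (10, 46, -3), (-3, 44, 25), (25, 6, -22), (-22, 38, 9), … (10 more)
cycles differ ⇒ inequivalent

no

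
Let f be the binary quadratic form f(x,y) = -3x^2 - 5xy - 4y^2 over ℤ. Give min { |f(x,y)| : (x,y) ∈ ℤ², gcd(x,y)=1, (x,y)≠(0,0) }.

translate: b→-1 (≡5 mod 6), so (3,5,4)→(3,-1,2)
flip: (3,-1,2)→(2,1,3)
reduced (well bottom): (2,1,3) with a≤c, −a<b≤a
well minimum |f| = |-2| = 2 (negative-definite)

2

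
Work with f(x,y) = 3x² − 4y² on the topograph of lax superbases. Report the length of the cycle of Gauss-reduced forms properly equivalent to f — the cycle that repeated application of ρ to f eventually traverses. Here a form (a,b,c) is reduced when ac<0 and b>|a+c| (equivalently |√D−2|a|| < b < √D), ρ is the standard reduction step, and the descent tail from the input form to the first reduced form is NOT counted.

D = 48, ⌊√D⌋ = 6
descent: ρ → (-4,0,3)
descent: ρ → (3,6,-1)  [lands on river]
river: ρ → (-1,6,3)
ρ-cycle length = 2 (tail of 2 descent steps not counted)

2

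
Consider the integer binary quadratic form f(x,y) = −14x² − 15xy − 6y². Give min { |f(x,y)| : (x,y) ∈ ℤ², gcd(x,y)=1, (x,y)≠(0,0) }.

translate: b→-13 (≡15 mod 28), so (14,15,6)→(14,-13,5)
flip: (14,-13,5)→(5,13,14)
translate: b→3 (≡13 mod 10), so (5,13,14)→(5,3,6)
reduced (well bottom): (5,3,6) with a≤c, −a<b≤a
well minimum |f| = |-5| = 5 (negative-definite)

5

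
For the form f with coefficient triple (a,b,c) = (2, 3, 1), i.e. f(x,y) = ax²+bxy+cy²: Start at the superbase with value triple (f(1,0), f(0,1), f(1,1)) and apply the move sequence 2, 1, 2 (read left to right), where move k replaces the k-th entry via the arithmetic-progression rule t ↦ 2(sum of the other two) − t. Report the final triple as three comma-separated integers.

start (2,1,6) = (f(1,0),f(0,1),f(1,1))
replace slot 2: 2·(2+6) − 1 = 15 → (2,15,6)
replace slot 1: 2·(15+6) − 2 = 40 → (40,15,6)
replace slot 2: 2·(40+6) − 15 = 77 → (40,77,6)

40,77,6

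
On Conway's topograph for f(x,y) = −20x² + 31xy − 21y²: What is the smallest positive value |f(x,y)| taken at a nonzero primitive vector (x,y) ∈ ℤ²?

translate: b→9 (≡-31 mod 40), so (20,-31,21)→(20,9,10)
flip: (20,9,10)→(10,-9,20)
reduced (well bottom): (10,-9,20) with a≤c, −a<b≤a
well minimum |f| = |-10| = 10 (negative-definite)

10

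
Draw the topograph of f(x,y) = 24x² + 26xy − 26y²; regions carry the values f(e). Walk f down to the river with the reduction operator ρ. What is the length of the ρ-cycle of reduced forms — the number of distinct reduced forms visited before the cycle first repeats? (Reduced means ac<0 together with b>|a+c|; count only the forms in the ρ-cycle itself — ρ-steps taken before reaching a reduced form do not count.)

D = 3172, ⌊√D⌋ = 56
river: ρ → (-26,26,24)
river: ρ → (24,22,-28)
river: ρ → (-28,34,18)
river: ρ → (18,38,-24)
river: ρ → (-24,10,32)
river: ρ → (32,54,-2)
river: ρ → (-2,54,32)
river: ρ → (32,10,-24)
river: ρ → (-24,38,18)
river: ρ → (18,34,-28)
river: ρ → (-28,22,24)
river: ρ → (24,26,-26)
ρ-cycle length = 12 (tail of 0 descent steps not counted)

12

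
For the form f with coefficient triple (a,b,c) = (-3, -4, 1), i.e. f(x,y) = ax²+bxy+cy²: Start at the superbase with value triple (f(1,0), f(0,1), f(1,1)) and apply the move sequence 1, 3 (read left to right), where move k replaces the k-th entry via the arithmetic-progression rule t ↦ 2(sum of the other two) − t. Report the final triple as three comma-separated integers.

start (-3,1,-6) = (f(1,0),f(0,1),f(1,1))
replace slot 1: 2·(1+(-6)) − (-3) = -7 → (-7,1,-6)
replace slot 3: 2·((-7)+1) − (-6) = -6 → (-7,1,-6)

-7,1,-6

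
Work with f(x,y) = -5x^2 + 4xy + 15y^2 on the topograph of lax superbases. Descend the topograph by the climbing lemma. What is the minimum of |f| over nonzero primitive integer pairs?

descent: ρ → (15,-4,-5)
descent: ρ → (-5,14,6)  [lands on river]
river: ρ → (6,10,-9)
river: ρ → (-9,8,7)
river: ρ → (7,6,-10)
river: ρ → (-10,14,3)
river: ρ → (3,16,-5)
closes: descent 2, river 6
min |a| on river = 3

3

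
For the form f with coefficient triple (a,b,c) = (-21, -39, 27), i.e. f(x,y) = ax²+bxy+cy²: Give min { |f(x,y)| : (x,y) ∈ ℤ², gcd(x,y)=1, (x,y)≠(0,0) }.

descent: ρ → (27,39,-21)  [lands on river]
river: ρ → (-21,45,21)
river: ρ → (21,39,-27)
river: ρ → (-27,15,33)
river: ρ → (33,51,-9)
river: ρ → (-9,57,15)
river: ρ → (15,33,-45)
river: ρ → (-45,57,3)
river: ρ → (3,57,-45)
river: ρ → (-45,33,15)
river: ρ → (15,57,-9)
river: ρ → (-9,51,33)
river: ρ → (33,15,-27)
river: ρ → (-27,39,21)
river: ρ → (21,45,-21)
river: ρ → (-21,39,27)
river: ρ → (27,15,-33)
river: ρ → (-33,51,9)
river: ρ → (9,57,-15)
river: ρ → (-15,33,45)
river: ρ → (45,57,-3)
river: ρ → (-3,57,45)
river: ρ → (45,33,-15)
river: ρ → (-15,57,9)
river: ρ → (9,51,-33)
river: ρ → (-33,15,27)
closes: descent 1, river 26
min |a| on river = 3

3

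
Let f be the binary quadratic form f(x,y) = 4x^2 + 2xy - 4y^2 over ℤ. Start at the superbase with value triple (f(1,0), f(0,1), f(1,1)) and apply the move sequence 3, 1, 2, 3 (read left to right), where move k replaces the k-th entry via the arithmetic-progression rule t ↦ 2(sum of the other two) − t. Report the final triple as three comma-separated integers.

start (4,-4,2) = (f(1,0),f(0,1),f(1,1))
replace slot 3: 2·(4+(-4)) − 2 = -2 → (4,-4,-2)
replace slot 1: 2·((-4)+(-2)) − 4 = -16 → (-16,-4,-2)
replace slot 2: 2·((-16)+(-2)) − (-4) = -32 → (-16,-32,-2)
replace slot 3: 2·((-16)+(-32)) − (-2) = -94 → (-16,-32,-94)

-16,-32,-94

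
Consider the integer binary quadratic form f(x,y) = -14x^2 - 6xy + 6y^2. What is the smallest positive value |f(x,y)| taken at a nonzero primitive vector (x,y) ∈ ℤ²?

descent: ρ → (6,18,-2)  [lands on river]
river: ρ → (-2,18,6)
closes: descent 1, river 2
min |a| on river = 2

2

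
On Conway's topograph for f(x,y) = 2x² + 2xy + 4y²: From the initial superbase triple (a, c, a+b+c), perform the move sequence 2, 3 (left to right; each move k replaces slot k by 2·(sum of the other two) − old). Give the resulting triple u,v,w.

start (2,4,8) = (f(1,0),f(0,1),f(1,1))
replace slot 2: 2·(2+8) − 4 = 16 → (2,16,8)
replace slot 3: 2·(2+16) − 8 = 28 → (2,16,28)

2,16,28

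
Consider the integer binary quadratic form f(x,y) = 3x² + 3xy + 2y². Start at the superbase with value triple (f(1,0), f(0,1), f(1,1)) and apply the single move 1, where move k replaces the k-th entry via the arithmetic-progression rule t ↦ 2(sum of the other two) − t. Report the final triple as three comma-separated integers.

start (3,2,8) = (f(1,0),f(0,1),f(1,1))
replace slot 1: 2·(2+8) − 3 = 17 → (17,2,8)

17,2,8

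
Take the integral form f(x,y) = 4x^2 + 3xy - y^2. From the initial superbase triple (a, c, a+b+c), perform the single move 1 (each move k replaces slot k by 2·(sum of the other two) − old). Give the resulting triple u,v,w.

start (4,-1,6) = (f(1,0),f(0,1),f(1,1))
replace slot 1: 2·((-1)+6) − 4 = 6 → (6,-1,6)

6,-1,6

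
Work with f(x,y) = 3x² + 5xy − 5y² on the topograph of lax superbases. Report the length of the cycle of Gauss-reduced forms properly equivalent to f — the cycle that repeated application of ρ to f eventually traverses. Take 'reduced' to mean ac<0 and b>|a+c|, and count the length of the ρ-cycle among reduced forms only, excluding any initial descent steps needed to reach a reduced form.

D = 85, ⌊√D⌋ = 9
river: ρ → (-5,5,3)
river: ρ → (3,7,-3)
river: ρ → (-3,5,5)
river: ρ → (5,5,-3)
river: ρ → (-3,7,3)
river: ρ → (3,5,-5)
ρ-cycle length = 6 (tail of 0 descent steps not counted)

6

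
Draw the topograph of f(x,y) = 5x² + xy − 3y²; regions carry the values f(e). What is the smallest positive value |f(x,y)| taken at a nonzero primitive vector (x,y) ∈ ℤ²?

descent: ρ → (-3,5,3)  [lands on river]
river: ρ → (3,7,-1)
river: ρ → (-1,7,3)
river: ρ → (3,5,-3)
river: ρ → (-3,7,1)
river: ρ → (1,7,-3)
closes: descent 1, river 6
min |a| on river = 1

1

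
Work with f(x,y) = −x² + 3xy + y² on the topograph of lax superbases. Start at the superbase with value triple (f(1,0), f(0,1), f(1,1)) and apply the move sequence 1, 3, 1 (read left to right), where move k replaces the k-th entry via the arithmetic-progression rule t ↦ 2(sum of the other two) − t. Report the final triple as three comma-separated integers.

start (-1,1,3) = (f(1,0),f(0,1),f(1,1))
replace slot 1: 2·(1+3) − (-1) = 9 → (9,1,3)
replace slot 3: 2·(9+1) − 3 = 17 → (9,1,17)
replace slot 1: 2·(1+17) − 9 = 27 → (27,1,17)

27,1,17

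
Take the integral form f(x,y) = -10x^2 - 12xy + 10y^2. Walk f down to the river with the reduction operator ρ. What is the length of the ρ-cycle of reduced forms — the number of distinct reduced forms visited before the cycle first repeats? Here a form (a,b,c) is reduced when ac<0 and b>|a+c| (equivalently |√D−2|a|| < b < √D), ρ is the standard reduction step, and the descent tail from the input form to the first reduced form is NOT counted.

D = 544, ⌊√D⌋ = 23
descent: ρ → (10,12,-10)  [lands on river]
river: ρ → (-10,8,12)
river: ρ → (12,16,-6)
river: ρ → (-6,20,6)
river: ρ → (6,16,-12)
river: ρ → (-12,8,10)
ρ-cycle length = 6 (tail of 1 descent step not counted)

6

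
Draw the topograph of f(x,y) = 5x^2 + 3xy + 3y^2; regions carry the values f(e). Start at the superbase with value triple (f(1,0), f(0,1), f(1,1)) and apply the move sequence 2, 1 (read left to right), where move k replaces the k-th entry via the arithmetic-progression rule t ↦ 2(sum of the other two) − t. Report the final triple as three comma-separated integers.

start (5,3,11) = (f(1,0),f(0,1),f(1,1))
replace slot 2: 2·(5+11) − 3 = 29 → (5,29,11)
replace slot 1: 2·(29+11) − 5 = 75 → (75,29,11)

75,29,11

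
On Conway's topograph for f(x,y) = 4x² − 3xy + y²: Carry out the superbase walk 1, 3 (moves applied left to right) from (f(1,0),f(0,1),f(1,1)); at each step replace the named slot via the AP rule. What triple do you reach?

start (4,1,2) = (f(1,0),f(0,1),f(1,1))
replace slot 1: 2·(1+2) − 4 = 2 → (2,1,2)
replace slot 3: 2·(2+1) − 2 = 4 → (2,1,4)

2,1,4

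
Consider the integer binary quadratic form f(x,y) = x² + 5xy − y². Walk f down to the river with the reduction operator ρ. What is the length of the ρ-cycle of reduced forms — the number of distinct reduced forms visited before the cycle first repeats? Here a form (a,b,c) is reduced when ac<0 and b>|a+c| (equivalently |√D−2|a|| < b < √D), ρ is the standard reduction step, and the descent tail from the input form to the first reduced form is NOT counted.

D = 29, ⌊√D⌋ = 5
river: ρ → (-1,5,1)
river: ρ → (1,5,-1)
ρ-cycle length = 2 (tail of 0 descent steps not counted)

2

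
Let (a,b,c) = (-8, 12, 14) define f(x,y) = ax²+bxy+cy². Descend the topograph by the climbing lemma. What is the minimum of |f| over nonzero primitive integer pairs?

river: ρ → (14,16,-6)
river: ρ → (-6,20,8)
river: ρ → (8,12,-14)
river: ρ → (-14,16,6)
river: ρ → (6,20,-8)
river: ρ → (-8,12,14)
closes: descent 0, river 6
min |a| on river = 6

6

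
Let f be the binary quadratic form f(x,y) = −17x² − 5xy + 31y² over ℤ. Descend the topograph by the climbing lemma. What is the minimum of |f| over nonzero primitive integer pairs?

descent: ρ → (31,5,-17)
descent: ρ → (-17,29,19)  [lands on river]
river: ρ → (19,9,-27)
river: ρ → (-27,45,1)
river: ρ → (1,45,-27)
river: ρ → (-27,9,19)
river: ρ → (19,29,-17)
river: ρ → (-17,39,9)
river: ρ → (9,33,-29)
river: ρ → (-29,25,13)
river: ρ → (13,27,-27)
river: ρ → (-27,27,13)
river: ρ → (13,25,-29)
river: ρ → (-29,33,9)
river: ρ → (9,39,-17)
closes: descent 2, river 14
min |a| on river = 1

1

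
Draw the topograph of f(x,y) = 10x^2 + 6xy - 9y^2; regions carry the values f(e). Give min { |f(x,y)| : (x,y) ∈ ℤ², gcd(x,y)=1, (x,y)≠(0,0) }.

river: ρ → (-9,12,7)
river: ρ → (7,16,-5)
river: ρ → (-5,14,10)
river: ρ → (10,6,-9)
closes: descent 0, river 4
min |a| on river = 5

5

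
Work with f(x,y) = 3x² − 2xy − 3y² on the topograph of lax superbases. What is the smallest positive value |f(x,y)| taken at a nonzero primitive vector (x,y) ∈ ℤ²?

descent: ρ → (-3,2,3)  [lands on river]
river: ρ → (3,4,-2)
river: ρ → (-2,4,3)
river: ρ → (3,2,-3)
river: ρ → (-3,4,2)
river: ρ → (2,4,-3)
closes: descent 1, river 6
min |a| on river = 2

2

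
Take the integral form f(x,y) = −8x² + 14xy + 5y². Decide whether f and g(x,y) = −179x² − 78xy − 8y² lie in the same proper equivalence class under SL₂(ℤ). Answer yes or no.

D₁ = 356, D₂ = 356
river cycle of f (length 10): (5, 16, -5), (-5, 14, 8), (8, 18, -1), (-1, 18, 8), (8, 14, -5), (-5, 16, 5), (5, 14, -8), (-8, 18, 1), (1, 18, -8), (-8, 14, 5)
river cycle of g (length 10): (-8, 14, 5), (5, 16, -5), (-5, 14, 8), (8, 18, -1), (-1, 18, 8), (8, 14, -5), (-5, 16, 5), (5, 14, -8), (-8, 18, 1), (1, 18, -8)
cycles coincide ⇒ equivalent

yes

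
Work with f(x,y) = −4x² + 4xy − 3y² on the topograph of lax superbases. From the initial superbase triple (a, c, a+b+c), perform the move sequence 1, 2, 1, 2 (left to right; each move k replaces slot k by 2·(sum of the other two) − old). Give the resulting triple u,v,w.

start (-4,-3,-3) = (f(1,0),f(0,1),f(1,1))
replace slot 1: 2·((-3)+(-3)) − (-4) = -8 → (-8,-3,-3)
replace slot 2: 2·((-8)+(-3)) − (-3) = -19 → (-8,-19,-3)
replace slot 1: 2·((-19)+(-3)) − (-8) = -36 → (-36,-19,-3)
replace slot 2: 2·((-36)+(-3)) − (-19) = -59 → (-36,-59,-3)

-36,-59,-3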